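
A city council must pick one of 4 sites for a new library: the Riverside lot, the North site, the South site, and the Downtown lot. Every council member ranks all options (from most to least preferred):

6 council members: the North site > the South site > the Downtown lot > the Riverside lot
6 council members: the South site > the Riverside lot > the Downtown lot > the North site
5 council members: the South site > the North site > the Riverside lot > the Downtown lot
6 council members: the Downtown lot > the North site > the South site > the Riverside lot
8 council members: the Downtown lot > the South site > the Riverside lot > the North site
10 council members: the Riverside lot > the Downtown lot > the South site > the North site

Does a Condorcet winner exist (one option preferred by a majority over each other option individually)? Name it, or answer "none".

Checking pairwise contests:
the South site beats the Riverside lot 31–10.
the Riverside lot beats the North site 24–17.
the Downtown lot beats the South site 24–17.
the Riverside lot beats the Downtown lot 21–20.
Every option loses at least one head-to-head, so there is no Condorcet winner.

none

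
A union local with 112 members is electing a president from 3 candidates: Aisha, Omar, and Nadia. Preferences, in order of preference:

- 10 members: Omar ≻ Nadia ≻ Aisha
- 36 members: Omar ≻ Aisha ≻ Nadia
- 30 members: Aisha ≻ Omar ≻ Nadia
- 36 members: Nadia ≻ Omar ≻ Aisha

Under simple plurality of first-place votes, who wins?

First-place votes: Aisha 30, Omar 46, Nadia 36.
Omar has the most first-place votes.

Omar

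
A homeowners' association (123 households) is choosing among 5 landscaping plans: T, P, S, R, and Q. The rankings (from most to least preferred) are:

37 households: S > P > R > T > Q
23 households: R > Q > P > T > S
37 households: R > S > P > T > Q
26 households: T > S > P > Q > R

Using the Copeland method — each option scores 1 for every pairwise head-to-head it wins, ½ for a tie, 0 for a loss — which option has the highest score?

S

T: beats Q; loses to P, S, and R → score 1.
P: beats T, R, and Q; loses to S → score 3.
S: beats T, P, R, and Q → score 4.
R: beats T and Q; loses to P and S → score 2.
Q: loses to T, P, S, and R → score 0.
S has the best pairwise record.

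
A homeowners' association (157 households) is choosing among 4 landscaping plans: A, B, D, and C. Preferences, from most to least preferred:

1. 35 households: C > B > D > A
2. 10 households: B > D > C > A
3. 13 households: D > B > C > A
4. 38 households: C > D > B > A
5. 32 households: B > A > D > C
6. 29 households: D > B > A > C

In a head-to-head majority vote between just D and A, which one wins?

D

Voters preferring D to A: 125; preferring A to D: 32.
D wins the head-to-head.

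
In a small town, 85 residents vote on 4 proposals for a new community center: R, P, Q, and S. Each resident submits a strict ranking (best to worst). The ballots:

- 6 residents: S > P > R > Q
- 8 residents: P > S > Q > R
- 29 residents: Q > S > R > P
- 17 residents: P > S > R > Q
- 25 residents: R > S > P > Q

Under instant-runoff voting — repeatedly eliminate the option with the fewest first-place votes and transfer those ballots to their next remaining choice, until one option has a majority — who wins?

Round 1: R 25, P 25, Q 29, S 6. Eliminate S.
Round 2: R 25, P 31, Q 29. Eliminate R.
Round 3: P 56, Q 29. P has a majority.

P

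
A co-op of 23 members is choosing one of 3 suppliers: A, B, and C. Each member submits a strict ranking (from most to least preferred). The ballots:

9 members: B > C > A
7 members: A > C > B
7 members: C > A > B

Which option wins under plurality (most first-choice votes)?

B

First-place votes: A 7, B 9, C 7.
B has the most first-place votes.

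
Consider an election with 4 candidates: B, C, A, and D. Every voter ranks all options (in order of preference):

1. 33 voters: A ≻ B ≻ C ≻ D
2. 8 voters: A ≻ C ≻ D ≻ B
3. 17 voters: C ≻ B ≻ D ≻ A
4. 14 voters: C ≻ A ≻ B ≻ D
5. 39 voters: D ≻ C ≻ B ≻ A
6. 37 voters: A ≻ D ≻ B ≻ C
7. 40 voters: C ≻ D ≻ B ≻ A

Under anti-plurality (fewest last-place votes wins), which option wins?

Last-place votes: B 8, C 37, A 96, D 47.
B is ranked last by the fewest voters, so B wins.

B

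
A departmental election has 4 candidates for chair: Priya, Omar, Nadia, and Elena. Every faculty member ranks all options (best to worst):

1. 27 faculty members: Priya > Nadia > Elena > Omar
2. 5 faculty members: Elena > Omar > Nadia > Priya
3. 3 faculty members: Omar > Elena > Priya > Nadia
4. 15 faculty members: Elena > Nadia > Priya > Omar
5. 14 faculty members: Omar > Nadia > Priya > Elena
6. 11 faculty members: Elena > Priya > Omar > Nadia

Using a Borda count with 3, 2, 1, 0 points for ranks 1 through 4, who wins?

Priya

Priya: 27·3 + 5·0 + 3·1 + 15·1 + 14·1 + 11·2 = 135
Omar: 27·0 + 5·2 + 3·3 + 15·0 + 14·3 + 11·1 = 72
Nadia: 27·2 + 5·1 + 3·0 + 15·2 + 14·2 + 11·0 = 117
Elena: 27·1 + 5·3 + 3·2 + 15·3 + 14·0 + 11·3 = 126
Priya has the highest Borda score (135).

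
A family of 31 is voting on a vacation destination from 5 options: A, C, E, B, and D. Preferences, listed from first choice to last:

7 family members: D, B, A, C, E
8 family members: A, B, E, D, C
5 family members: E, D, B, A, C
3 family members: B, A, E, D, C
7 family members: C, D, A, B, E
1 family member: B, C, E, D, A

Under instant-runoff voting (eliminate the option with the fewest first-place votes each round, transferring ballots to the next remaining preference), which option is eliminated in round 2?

E

Round 1: A 8, C 7, E 5, B 4, D 7. Eliminate B.
Round 2: A 11, C 8, E 5, D 7. Eliminate E.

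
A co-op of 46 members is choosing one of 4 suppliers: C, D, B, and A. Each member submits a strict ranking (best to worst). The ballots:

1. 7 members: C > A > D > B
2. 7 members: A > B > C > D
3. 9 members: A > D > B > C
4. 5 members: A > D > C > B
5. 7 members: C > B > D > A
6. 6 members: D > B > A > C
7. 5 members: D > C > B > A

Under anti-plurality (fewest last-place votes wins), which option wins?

D

Last-place votes: C 15, D 7, B 12, A 12.
D is ranked last by the fewest voters, so D wins.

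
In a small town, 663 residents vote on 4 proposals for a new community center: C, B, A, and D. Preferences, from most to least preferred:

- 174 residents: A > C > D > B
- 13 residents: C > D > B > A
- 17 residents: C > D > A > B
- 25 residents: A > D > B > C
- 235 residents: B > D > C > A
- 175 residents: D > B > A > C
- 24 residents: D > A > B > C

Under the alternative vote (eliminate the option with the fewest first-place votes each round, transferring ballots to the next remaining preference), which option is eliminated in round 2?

A

Round 1: C 30, B 235, A 199, D 199. Eliminate C.
Round 2: B 235, A 199, D 229. Eliminate A.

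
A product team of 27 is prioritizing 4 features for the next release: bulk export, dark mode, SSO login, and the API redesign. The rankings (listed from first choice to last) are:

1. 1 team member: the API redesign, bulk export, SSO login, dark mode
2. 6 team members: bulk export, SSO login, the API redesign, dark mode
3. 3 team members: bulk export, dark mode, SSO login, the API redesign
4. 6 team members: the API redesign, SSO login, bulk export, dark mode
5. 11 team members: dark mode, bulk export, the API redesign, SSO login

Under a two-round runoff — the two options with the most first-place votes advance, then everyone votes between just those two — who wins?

Round 1 first-place votes: bulk export 9, dark mode 11, SSO login 0, the API redesign 7.
dark mode and bulk export advance.
Runoff: dark mode is preferred to bulk export by 11 voters; bulk export by 16.
bulk export wins the runoff.

bulk export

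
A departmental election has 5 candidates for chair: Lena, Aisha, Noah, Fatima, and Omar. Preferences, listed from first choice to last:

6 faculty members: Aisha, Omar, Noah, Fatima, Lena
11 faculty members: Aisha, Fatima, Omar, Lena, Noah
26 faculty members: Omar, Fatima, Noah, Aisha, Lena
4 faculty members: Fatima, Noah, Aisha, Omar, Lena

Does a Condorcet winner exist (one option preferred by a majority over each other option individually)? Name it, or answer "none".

Omar

Omar vs Lena: 47–0 for Omar.
Omar vs Aisha: 26–21 for Omar.
Omar vs Noah: 43–4 for Omar.
Omar vs Fatima: 32–15 for Omar.
Omar beats every other option head-to-head.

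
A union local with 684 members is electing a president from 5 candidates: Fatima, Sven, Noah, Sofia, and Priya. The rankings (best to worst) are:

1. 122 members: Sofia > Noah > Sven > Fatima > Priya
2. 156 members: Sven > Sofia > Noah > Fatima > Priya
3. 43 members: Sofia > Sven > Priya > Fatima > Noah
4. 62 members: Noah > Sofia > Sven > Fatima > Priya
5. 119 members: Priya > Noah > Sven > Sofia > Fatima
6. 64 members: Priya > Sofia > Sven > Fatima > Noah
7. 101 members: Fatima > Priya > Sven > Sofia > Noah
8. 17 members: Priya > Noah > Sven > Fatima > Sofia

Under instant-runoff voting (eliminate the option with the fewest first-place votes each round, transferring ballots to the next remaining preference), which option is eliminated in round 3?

Sven

Round 1: Fatima 101, Sven 156, Noah 62, Sofia 165, Priya 200. Eliminate Noah.
Round 2: Fatima 101, Sven 156, Sofia 227, Priya 200. Eliminate Fatima.
Round 3: Sven 156, Sofia 227, Priya 301. Eliminate Sven.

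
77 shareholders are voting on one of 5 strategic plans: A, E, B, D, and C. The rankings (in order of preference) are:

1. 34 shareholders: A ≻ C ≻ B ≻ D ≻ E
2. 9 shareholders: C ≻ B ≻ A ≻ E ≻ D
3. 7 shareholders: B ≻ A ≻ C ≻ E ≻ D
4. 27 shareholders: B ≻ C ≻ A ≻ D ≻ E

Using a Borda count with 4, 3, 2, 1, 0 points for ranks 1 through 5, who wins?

A: 34·4 + 9·2 + 7·3 + 27·2 = 229
E: 34·0 + 9·1 + 7·1 + 27·0 = 16
B: 34·2 + 9·3 + 7·4 + 27·4 = 231
D: 34·1 + 9·0 + 7·0 + 27·1 = 61
C: 34·3 + 9·4 + 7·2 + 27·3 = 233
C has the highest Borda score (233).

C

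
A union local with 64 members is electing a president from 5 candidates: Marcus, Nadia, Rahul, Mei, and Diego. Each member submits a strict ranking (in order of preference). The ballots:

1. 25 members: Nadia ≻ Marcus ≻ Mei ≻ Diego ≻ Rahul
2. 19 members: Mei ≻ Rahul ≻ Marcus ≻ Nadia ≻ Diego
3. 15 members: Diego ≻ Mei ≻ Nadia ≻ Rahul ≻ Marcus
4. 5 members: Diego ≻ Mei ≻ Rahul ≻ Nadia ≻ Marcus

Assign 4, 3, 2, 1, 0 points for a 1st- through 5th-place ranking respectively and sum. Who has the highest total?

Marcus: 25·3 + 19·2 + 15·0 + 5·0 = 113
Nadia: 25·4 + 19·1 + 15·2 + 5·1 = 154
Rahul: 25·0 + 19·3 + 15·1 + 5·2 = 82
Mei: 25·2 + 19·4 + 15·3 + 5·3 = 186
Diego: 25·1 + 19·0 + 15·4 + 5·4 = 105
Mei has the highest Borda score (186).

Mei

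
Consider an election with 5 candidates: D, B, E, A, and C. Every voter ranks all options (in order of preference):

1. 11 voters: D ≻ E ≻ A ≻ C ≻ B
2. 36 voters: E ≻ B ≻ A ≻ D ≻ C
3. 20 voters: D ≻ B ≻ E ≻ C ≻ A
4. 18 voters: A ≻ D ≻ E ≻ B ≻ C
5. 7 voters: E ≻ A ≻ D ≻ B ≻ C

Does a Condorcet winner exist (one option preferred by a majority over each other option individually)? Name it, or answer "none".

none

Checking pairwise contests:
A beats D 61–31.
D beats B 56–36.
D beats E 49–43.
B beats A 56–36.
D beats C 92–0.
Every option loses at least one head-to-head, so there is no Condorcet winner.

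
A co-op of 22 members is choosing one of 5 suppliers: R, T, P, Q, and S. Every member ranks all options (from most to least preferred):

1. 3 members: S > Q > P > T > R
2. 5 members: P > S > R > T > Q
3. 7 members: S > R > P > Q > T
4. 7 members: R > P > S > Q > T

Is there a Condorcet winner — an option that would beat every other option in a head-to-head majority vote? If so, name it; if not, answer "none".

Checking pairwise contests:
S beats R 15–7.
R beats T 19–3.
R beats P 14–8.
R beats Q 19–3.
P beats S 12–10.
Every option loses at least one head-to-head, so there is no Condorcet winner.

none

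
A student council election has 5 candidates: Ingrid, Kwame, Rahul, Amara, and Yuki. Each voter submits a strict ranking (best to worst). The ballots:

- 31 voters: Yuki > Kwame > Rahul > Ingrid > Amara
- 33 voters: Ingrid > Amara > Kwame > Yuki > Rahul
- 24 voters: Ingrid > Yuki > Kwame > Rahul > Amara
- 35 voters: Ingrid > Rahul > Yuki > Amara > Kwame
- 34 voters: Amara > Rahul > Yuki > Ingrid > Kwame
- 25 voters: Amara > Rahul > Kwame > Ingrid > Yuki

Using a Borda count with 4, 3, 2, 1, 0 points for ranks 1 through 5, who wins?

Ingrid

Ingrid: 31·1 + 33·4 + 24·4 + 35·4 + 34·1 + 25·1 = 458
Kwame: 31·3 + 33·2 + 24·2 + 35·0 + 34·0 + 25·2 = 257
Rahul: 31·2 + 33·0 + 24·1 + 35·3 + 34·3 + 25·3 = 368
Amara: 31·0 + 33·3 + 24·0 + 35·1 + 34·4 + 25·4 = 370
Yuki: 31·4 + 33·1 + 24·3 + 35·2 + 34·2 + 25·0 = 367
Ingrid has the highest Borda score (458).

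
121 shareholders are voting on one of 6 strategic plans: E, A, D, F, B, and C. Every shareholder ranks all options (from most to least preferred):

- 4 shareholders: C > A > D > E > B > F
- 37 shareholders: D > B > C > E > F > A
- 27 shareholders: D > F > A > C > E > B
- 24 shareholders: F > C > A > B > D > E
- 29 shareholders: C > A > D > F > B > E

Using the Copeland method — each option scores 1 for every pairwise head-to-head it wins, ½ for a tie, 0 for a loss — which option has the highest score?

E: loses to A, D, F, B, and C → score 0.
A: beats E and B; loses to D, F, and C → score 2.
D: beats E, A, F, B, and C → score 5.
F: beats E, A, and B; loses to D and C → score 3.
B: beats E; loses to A, D, F, and C → score 1.
C: beats E, A, F, and B; loses to D → score 4.
D has the best pairwise record.

D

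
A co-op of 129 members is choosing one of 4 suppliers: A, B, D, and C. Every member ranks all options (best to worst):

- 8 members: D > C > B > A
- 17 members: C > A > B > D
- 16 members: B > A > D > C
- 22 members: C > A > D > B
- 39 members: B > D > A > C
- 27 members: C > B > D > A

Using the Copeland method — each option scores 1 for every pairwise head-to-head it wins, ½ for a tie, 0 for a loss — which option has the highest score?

C

A: loses to B, D, and C → score 0.
B: beats A and D; loses to C → score 2.
D: beats A; loses to B and C → score 1.
C: beats A, B, and D → score 3.
C has the best pairwise record.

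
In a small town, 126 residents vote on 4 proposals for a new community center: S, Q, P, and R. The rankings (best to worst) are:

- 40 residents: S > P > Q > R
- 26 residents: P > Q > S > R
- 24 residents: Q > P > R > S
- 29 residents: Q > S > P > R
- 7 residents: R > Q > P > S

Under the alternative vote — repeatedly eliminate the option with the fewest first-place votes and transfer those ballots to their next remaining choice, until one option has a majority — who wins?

Round 1: S 40, Q 53, P 26, R 7. Eliminate R.
Round 2: S 40, Q 60, P 26. Eliminate P.
Round 3: S 40, Q 86. Q has a majority.

Q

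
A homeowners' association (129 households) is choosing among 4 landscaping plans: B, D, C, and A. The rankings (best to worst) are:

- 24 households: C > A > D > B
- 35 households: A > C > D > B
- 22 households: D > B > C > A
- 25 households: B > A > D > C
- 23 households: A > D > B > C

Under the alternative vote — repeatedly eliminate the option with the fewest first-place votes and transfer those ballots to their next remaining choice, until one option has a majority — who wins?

Round 1: B 25, D 22, C 24, A 58. Eliminate D.
Round 2: B 47, C 24, A 58. Eliminate C.
Round 3: B 47, A 82. A has a majority.

A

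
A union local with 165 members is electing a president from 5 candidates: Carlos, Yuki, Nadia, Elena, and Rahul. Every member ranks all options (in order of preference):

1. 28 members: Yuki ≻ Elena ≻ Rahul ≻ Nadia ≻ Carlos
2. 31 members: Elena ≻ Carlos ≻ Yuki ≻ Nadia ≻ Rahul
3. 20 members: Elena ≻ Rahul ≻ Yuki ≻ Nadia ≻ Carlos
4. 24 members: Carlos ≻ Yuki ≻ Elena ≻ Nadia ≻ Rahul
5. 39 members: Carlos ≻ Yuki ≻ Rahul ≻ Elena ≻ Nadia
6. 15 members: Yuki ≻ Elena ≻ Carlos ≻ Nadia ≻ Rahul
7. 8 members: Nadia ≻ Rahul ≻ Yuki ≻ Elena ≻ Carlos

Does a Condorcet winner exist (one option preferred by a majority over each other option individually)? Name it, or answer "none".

none

Checking pairwise contests:
Elena beats Carlos 102–63.
Carlos beats Yuki 94–71.
Carlos beats Nadia 109–56.
Yuki beats Elena 114–51.
Carlos beats Rahul 109–56.
Every option loses at least one head-to-head, so there is no Condorcet winner.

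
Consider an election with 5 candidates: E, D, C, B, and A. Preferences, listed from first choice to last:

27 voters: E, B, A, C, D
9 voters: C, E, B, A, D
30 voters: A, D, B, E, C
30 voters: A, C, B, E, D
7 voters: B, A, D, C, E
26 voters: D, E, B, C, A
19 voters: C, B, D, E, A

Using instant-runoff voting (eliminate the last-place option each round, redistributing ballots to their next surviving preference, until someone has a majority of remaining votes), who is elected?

E

Round 1: E 27, D 26, C 28, B 7, A 60. Eliminate B.
Round 2: E 27, D 26, C 28, A 67. Eliminate D.
Round 3: E 53, C 28, A 67. Eliminate C.
Round 4: E 81, A 67. E has a majority.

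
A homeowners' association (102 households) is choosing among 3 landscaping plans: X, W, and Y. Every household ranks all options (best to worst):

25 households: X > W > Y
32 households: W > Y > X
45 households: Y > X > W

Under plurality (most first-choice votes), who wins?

Y

First-place votes: X 25, W 32, Y 45.
Y has the most first-place votes.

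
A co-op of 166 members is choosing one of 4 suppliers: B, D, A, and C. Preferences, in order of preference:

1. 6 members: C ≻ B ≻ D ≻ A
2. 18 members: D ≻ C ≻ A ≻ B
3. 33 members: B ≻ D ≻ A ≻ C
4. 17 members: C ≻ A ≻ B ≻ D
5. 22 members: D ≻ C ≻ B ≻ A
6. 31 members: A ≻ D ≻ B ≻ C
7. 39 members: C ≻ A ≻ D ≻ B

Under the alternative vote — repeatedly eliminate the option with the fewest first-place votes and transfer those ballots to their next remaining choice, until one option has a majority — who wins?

D

Round 1: B 33, D 40, A 31, C 62. Eliminate A.
Round 2: B 33, D 71, C 62. Eliminate B.
Round 3: D 104, C 62. D has a majority.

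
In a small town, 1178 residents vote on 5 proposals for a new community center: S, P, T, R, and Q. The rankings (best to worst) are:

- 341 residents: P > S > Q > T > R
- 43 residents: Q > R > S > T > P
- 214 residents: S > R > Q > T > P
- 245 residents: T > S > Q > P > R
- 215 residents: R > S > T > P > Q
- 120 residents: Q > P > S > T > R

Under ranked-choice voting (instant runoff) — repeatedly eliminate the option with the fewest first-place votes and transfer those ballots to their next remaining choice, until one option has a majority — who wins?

Round 1: S 214, P 341, T 245, R 215, Q 163. Eliminate Q.
Round 2: S 214, P 461, T 245, R 258. Eliminate S.
Round 3: P 461, T 245, R 472. Eliminate T.
Round 4: P 706, R 472. P has a majority.

P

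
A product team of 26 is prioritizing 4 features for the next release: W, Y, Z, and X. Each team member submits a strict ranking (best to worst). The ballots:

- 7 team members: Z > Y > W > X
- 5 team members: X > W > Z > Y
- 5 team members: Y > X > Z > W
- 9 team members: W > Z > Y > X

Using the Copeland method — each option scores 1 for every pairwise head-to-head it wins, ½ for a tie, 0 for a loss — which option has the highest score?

W: beats Y, Z, and X → score 3.
Y: beats X; loses to W and Z → score 1.
Z: beats Y and X; loses to W → score 2.
X: loses to W, Y, and Z → score 0.
W has the best pairwise record.

W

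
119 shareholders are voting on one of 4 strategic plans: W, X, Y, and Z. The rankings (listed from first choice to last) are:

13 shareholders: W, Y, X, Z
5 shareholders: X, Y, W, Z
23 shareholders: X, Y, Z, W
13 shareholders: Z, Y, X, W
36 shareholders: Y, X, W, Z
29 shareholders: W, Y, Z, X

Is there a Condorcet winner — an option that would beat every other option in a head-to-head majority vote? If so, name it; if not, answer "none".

Y vs W: 77–42 for Y.
Y vs X: 91–28 for Y.
Y vs Z: 106–13 for Y.
Y beats every other option head-to-head.

Y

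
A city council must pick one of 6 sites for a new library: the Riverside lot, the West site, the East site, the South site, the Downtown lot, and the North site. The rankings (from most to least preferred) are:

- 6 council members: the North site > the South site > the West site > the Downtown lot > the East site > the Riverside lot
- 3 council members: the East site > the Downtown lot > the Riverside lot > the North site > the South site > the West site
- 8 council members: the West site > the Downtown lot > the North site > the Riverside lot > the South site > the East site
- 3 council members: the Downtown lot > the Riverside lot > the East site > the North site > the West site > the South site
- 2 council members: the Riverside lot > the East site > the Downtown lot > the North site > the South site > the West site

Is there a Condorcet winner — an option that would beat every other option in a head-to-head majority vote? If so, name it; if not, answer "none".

none

Checking pairwise contests:
the West site beats the Riverside lot 14–8.
the North site beats the West site 14–8.
the Riverside lot beats the East site 13–9.
the Riverside lot beats the South site 16–6.
the West site beats the Downtown lot 14–8.
the Downtown lot beats the North site 16–6.
Every option loses at least one head-to-head, so there is no Condorcet winner.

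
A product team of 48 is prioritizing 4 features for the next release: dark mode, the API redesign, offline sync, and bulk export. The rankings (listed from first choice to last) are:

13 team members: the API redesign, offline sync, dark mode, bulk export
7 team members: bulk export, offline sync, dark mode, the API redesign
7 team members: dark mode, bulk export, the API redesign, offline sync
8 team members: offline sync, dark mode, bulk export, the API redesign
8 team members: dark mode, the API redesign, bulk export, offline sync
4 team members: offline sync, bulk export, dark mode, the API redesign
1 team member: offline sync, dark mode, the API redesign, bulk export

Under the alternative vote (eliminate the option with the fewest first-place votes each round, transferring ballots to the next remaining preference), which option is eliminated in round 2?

the API redesign

Round 1: dark mode 15, the API redesign 13, offline sync 13, bulk export 7. Eliminate bulk export.
Round 2: dark mode 15, the API redesign 13, offline sync 20. Eliminate the API redesign.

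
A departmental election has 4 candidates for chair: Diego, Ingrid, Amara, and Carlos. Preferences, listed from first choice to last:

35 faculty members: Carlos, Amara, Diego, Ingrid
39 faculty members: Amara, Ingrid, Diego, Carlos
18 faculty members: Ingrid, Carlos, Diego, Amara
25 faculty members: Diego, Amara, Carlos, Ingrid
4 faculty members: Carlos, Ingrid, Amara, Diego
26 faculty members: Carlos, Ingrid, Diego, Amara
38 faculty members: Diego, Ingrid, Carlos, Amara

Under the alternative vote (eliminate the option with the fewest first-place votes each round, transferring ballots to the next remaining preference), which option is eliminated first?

Round 1: Diego 63, Ingrid 18, Amara 39, Carlos 65. Eliminate Ingrid.

Ingrid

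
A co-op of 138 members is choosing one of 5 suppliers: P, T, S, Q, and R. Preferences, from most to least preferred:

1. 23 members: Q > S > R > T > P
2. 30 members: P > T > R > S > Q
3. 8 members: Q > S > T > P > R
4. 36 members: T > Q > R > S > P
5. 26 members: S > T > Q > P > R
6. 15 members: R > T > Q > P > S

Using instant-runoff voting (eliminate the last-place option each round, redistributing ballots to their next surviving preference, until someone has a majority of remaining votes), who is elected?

T

Round 1: P 30, T 36, S 26, Q 31, R 15. Eliminate R.
Round 2: P 30, T 51, S 26, Q 31. Eliminate S.
Round 3: P 30, T 77, Q 31. T has a majority.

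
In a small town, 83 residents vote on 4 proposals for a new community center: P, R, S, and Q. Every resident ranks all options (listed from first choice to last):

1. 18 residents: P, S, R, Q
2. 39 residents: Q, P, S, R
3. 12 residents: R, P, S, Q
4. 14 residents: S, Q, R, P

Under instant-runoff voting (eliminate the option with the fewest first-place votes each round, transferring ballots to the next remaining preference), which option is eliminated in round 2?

Round 1: P 18, R 12, S 14, Q 39. Eliminate R.
Round 2: P 30, S 14, Q 39. Eliminate S.

S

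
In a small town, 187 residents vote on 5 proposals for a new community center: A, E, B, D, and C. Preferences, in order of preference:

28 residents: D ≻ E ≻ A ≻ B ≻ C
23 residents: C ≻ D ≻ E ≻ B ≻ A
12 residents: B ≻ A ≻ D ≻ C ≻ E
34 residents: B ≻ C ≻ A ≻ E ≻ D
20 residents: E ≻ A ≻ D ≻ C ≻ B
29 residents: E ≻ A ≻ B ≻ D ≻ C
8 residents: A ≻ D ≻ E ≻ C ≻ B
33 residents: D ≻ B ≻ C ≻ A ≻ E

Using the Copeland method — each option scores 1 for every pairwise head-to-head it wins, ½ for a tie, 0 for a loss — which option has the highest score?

D

A: beats D and C; loses to E and B → score 2.
E: beats A and B; loses to D and C → score 2.
B: beats A and C; loses to E and D → score 2.
D: beats E, B, and C; loses to A → score 3.
C: beats E; loses to A, B, and D → score 1.
D has the best pairwise record.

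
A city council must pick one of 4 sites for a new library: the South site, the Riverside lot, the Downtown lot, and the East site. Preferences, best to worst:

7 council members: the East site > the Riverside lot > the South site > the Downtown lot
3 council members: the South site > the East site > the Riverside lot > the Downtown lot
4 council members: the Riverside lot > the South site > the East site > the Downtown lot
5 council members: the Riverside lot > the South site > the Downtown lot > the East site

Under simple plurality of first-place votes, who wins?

the Riverside lot

First-place votes: the South site 3, the Riverside lot 9, the Downtown lot 0, the East site 7.
the Riverside lot has the most first-place votes.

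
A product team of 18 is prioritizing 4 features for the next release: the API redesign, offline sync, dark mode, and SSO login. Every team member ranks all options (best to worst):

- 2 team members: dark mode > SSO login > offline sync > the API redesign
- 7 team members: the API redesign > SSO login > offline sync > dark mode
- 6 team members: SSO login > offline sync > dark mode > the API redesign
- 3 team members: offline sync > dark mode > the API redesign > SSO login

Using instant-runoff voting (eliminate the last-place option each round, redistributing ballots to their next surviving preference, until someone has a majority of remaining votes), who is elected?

Round 1: the API redesign 7, offline sync 3, dark mode 2, SSO login 6. Eliminate dark mode.
Round 2: the API redesign 7, offline sync 3, SSO login 8. Eliminate offline sync.
Round 3: the API redesign 10, SSO login 8. The API redesign has a majority.

the API redesign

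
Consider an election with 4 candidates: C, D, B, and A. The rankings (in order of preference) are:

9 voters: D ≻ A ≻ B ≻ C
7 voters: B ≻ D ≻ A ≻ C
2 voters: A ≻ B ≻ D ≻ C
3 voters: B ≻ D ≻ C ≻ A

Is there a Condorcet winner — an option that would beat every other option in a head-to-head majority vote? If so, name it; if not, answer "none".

Checking pairwise contests:
D beats C 21–0.
B beats D 12–9.
A beats B 11–10.
D beats A 19–2.
Every option loses at least one head-to-head, so there is no Condorcet winner.

none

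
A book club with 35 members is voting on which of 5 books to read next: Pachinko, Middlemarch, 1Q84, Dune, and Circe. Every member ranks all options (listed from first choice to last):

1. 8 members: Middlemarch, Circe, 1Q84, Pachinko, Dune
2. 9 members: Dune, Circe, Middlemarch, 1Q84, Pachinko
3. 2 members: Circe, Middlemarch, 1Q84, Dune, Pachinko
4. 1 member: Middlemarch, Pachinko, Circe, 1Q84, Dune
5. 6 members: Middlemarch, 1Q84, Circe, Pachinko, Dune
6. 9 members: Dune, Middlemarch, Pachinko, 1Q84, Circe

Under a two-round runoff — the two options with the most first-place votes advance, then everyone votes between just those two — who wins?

Round 1 first-place votes: Pachinko 0, Middlemarch 15, 1Q84 0, Dune 18, Circe 2.
Dune and Middlemarch advance.
Runoff: Dune is preferred to Middlemarch by 18 voters; Middlemarch by 17.
Dune wins the runoff.

Dune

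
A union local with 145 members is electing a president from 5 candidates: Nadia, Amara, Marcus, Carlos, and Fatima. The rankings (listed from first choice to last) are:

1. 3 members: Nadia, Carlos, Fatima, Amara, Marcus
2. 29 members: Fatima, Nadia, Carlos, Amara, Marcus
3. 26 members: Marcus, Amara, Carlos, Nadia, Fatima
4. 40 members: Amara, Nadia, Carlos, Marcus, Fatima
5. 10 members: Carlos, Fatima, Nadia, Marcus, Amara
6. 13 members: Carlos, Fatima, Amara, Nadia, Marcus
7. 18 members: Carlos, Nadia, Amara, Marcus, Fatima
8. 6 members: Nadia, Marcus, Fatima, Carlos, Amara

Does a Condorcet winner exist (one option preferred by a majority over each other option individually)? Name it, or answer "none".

none

Checking pairwise contests:
Amara beats Nadia 79–66.
Carlos beats Amara 79–66.
Nadia beats Marcus 119–26.
Nadia beats Carlos 78–67.
Nadia beats Fatima 93–52.
Every option loses at least one head-to-head, so there is no Condorcet winner.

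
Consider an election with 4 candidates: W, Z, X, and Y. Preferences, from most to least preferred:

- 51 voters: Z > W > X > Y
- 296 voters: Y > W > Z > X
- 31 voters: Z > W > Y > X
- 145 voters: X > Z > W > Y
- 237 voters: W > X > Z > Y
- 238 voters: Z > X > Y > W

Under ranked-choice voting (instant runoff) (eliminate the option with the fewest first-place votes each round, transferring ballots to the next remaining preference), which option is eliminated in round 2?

Round 1: W 237, Z 320, X 145, Y 296. Eliminate X.
Round 2: W 237, Z 465, Y 296. Eliminate W.

W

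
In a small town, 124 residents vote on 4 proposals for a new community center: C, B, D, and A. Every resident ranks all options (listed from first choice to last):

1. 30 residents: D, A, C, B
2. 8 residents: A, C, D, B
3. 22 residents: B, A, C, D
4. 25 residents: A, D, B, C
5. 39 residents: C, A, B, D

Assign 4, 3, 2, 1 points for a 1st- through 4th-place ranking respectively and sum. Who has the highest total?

C: 30·2 + 8·3 + 22·2 + 25·1 + 39·4 = 309
B: 30·1 + 8·1 + 22·4 + 25·2 + 39·2 = 254
D: 30·4 + 8·2 + 22·1 + 25·3 + 39·1 = 272
A: 30·3 + 8·4 + 22·3 + 25·4 + 39·3 = 405
A has the highest Borda score (405).

A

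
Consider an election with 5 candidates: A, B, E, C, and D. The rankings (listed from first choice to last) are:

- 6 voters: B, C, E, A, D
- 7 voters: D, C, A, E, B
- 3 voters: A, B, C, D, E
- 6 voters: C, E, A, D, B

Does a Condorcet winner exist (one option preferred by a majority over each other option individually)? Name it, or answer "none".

C

C vs A: 19–3 for C.
C vs B: 13–9 for C.
C vs E: 22–0 for C.
C vs D: 15–7 for C.
C beats every other option head-to-head.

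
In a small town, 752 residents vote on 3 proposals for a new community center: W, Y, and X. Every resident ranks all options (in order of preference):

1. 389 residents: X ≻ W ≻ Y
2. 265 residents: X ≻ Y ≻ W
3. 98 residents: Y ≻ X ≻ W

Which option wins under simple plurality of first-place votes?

First-place votes: W 0, Y 98, X 654.
X has the most first-place votes.

X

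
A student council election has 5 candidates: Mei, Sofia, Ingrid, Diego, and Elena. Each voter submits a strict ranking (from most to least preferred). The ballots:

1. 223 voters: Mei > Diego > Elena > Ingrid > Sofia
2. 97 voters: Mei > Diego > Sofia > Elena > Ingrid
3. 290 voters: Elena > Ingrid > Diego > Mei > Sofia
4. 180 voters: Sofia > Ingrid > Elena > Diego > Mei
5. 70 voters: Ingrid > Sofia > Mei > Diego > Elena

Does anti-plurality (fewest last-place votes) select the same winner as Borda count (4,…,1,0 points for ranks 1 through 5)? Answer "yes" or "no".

no

Anti-plurality — last-place votes: Mei 180, Sofia 513, Ingrid 97, Diego 0, Elena 70. Winner: Diego.
Borda — scores: Mei 1710, Sofia 1124, Ingrid 1913, Diego 1790, Elena 2063. Winner: Elena.
The two methods disagree.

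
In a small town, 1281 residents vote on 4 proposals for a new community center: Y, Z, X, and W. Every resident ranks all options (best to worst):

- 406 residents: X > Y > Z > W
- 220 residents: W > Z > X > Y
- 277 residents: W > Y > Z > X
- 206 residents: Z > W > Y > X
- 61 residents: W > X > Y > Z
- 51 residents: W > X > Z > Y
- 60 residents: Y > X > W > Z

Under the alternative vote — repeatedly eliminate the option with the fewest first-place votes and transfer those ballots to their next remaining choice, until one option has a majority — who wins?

W

Round 1: Y 60, Z 206, X 406, W 609. Eliminate Y.
Round 2: Z 206, X 466, W 609. Eliminate Z.
Round 3: X 466, W 815. W has a majority.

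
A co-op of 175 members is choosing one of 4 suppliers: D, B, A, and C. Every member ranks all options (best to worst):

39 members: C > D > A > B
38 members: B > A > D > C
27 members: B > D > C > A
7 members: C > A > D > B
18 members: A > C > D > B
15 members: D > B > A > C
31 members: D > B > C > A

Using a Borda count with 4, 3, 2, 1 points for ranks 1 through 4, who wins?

D: 39·3 + 38·2 + 27·3 + 7·2 + 18·2 + 15·4 + 31·4 = 508
B: 39·1 + 38·4 + 27·4 + 7·1 + 18·1 + 15·3 + 31·3 = 462
A: 39·2 + 38·3 + 27·1 + 7·3 + 18·4 + 15·2 + 31·1 = 373
C: 39·4 + 38·1 + 27·2 + 7·4 + 18·3 + 15·1 + 31·2 = 407
D has the highest Borda score (508).

D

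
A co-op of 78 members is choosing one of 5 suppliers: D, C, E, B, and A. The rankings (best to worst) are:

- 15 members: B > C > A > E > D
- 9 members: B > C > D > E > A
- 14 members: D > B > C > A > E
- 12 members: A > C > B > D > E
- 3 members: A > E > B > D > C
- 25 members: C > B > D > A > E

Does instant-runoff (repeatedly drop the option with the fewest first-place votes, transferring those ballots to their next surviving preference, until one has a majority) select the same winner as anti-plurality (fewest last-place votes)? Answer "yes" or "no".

Instant-runoff — R1 D 14, C 25, E 0, B 24, A 15 (E out); R2 D 14, C 25, B 24, A 15 (D out); R3 C 25, B 38, A 15 (A out); R4 C 37, B 41 (B winner). Winner: B.
Anti-plurality — last-place votes: D 15, C 3, E 51, B 0, A 9. Winner: B.
The two methods agree.

yes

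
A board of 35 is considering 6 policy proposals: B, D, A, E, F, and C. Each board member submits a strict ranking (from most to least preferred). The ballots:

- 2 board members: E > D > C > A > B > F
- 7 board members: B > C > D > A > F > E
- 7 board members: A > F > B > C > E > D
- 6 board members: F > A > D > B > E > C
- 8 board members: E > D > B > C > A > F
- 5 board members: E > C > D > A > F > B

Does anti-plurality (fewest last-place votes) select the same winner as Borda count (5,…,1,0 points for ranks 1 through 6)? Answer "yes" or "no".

Anti-plurality — last-place votes: B 5, D 7, A 0, E 7, F 10, C 6. Winner: A.
Borda — scores: B 94, D 94, A 95, E 88, F 70, C 84. Winner: A.
The two methods agree.

yes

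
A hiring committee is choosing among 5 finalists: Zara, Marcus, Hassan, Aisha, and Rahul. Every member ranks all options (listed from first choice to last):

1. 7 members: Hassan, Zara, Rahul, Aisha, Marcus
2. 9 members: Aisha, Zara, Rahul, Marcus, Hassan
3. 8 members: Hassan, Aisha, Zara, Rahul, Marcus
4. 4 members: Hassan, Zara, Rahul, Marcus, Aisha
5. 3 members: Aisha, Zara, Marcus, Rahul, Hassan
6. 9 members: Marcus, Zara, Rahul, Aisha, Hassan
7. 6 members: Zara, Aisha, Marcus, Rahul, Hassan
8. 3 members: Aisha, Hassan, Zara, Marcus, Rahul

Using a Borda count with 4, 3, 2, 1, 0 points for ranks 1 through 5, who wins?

Zara

Zara: 7·3 + 9·3 + 8·2 + 4·3 + 3·3 + 9·3 + 6·4 + 3·2 = 142
Marcus: 7·0 + 9·1 + 8·0 + 4·1 + 3·2 + 9·4 + 6·2 + 3·1 = 70
Hassan: 7·4 + 9·0 + 8·4 + 4·4 + 3·0 + 9·0 + 6·0 + 3·3 = 85
Aisha: 7·1 + 9·4 + 8·3 + 4·0 + 3·4 + 9·1 + 6·3 + 3·4 = 118
Rahul: 7·2 + 9·2 + 8·1 + 4·2 + 3·1 + 9·2 + 6·1 + 3·0 = 75
Zara has the highest Borda score (142).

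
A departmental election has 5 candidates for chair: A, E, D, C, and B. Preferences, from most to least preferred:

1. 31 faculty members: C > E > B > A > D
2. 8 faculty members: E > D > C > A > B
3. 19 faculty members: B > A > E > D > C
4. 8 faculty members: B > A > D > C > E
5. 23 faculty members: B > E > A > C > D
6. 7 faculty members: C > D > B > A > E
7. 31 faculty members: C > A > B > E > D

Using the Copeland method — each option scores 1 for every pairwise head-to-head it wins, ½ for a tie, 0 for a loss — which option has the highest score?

A: beats E and D; loses to C and B → score 2.
E: beats D; loses to A, C, and B → score 1.
D: loses to A, E, C, and B → score 0.
C: beats A, E, D, and B → score 4.
B: beats A, E, and D; loses to C → score 3.
C has the best pairwise record.

C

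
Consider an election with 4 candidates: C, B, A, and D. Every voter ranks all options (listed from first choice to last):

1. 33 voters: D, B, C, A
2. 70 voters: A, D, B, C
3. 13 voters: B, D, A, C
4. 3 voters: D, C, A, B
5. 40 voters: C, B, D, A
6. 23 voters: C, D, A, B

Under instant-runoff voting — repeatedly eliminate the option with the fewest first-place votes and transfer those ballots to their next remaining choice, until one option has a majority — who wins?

Round 1: C 63, B 13, A 70, D 36. Eliminate B.
Round 2: C 63, A 70, D 49. Eliminate D.
Round 3: C 99, A 83. C has a majority.

C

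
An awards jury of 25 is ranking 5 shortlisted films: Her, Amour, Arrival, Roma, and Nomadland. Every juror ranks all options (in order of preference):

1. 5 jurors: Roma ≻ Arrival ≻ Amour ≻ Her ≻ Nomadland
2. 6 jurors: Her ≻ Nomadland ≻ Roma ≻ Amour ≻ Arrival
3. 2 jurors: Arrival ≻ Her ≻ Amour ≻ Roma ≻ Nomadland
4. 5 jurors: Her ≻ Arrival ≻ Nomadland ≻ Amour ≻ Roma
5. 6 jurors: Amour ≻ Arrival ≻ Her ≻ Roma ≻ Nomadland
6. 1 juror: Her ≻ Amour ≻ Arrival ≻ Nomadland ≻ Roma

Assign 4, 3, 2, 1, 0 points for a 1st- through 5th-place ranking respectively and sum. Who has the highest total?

Her

Her: 5·1 + 6·4 + 2·3 + 5·4 + 6·2 + 1·4 = 71
Amour: 5·2 + 6·1 + 2·2 + 5·1 + 6·4 + 1·3 = 52
Arrival: 5·3 + 6·0 + 2·4 + 5·3 + 6·3 + 1·2 = 58
Roma: 5·4 + 6·2 + 2·1 + 5·0 + 6·1 + 1·0 = 40
Nomadland: 5·0 + 6·3 + 2·0 + 5·2 + 6·0 + 1·1 = 29
Her has the highest Borda score (71).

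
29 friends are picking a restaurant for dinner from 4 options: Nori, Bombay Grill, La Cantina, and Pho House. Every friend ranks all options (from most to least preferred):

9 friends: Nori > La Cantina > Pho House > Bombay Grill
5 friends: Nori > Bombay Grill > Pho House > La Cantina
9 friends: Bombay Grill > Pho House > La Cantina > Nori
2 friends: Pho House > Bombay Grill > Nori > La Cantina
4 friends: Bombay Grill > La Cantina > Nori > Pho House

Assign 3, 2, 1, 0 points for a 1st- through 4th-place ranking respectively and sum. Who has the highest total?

Nori: 9·3 + 5·3 + 9·0 + 2·1 + 4·1 = 48
Bombay Grill: 9·0 + 5·2 + 9·3 + 2·2 + 4·3 = 53
La Cantina: 9·2 + 5·0 + 9·1 + 2·0 + 4·2 = 35
Pho House: 9·1 + 5·1 + 9·2 + 2·3 + 4·0 = 38
Bombay Grill has the highest Borda score (53).

Bombay Grill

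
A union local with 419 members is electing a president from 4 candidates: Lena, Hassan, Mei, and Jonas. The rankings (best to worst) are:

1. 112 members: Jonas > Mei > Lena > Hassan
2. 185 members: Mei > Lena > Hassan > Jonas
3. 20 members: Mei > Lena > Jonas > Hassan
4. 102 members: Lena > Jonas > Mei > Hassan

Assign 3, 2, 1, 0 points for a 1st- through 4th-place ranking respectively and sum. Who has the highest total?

Lena: 112·1 + 185·2 + 20·2 + 102·3 = 828
Hassan: 112·0 + 185·1 + 20·0 + 102·0 = 185
Mei: 112·2 + 185·3 + 20·3 + 102·1 = 941
Jonas: 112·3 + 185·0 + 20·1 + 102·2 = 560
Mei has the highest Borda score (941).

Mei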